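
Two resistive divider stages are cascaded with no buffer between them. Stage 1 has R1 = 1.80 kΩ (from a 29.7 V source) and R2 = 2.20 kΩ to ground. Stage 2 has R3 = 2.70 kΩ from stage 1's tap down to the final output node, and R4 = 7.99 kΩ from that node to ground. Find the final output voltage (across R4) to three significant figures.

V_out ≈ 11.2 V

Stage 2 presents R3+R4 = 10.69 kΩ as a load on stage 1's tap.
Stage 1's lower leg becomes R2‖(R3+R4) = 1.825 kΩ, so V_mid = 29.7 × 1.825/3.625 = 14.95 V.
Stage 2 is itself unloaded: V_out = V_mid × R4/(R3+R4) = 14.95 × 7.99/10.69 = 11.2 V.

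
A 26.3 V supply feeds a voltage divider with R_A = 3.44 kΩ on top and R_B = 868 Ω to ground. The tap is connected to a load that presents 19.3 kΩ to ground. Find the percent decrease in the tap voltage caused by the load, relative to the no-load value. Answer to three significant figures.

The divider's output (Thévenin) resistance is R_A‖R_B = 693.1 Ω.
Fractional drop under load = R_th/(R_th + R_L) = 693.1 / (693.1 + 19300) = 0.03467.
So the output falls by 3.47 %.

3.47 %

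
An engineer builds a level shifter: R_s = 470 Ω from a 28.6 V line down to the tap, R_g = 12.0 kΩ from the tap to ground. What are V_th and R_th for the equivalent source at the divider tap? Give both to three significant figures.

V_th = 27.5 V, R_th = 452 Ω

V_th is the open-circuit tap voltage: 28.6 × 12000/(470 + 12000) = 27.5 V.
With the supply zeroed, R_s and R_g appear in parallel from the tap: R_th = R_s‖R_g = (470 × 12000)/12470 = 452 Ω.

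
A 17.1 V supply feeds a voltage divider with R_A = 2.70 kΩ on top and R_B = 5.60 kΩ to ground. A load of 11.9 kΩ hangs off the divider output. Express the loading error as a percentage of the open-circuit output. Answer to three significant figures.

13.3 %

Unloaded V = 17.1 × 5.60/8.300 = 11.537 V.
Loaded: R_B‖R_L = 3.808 kΩ, giving V = 17.1 × 3.808/6.508 = 10.006 V.
Drop = (11.537 − 10.006) / 11.537 = 13.3 %.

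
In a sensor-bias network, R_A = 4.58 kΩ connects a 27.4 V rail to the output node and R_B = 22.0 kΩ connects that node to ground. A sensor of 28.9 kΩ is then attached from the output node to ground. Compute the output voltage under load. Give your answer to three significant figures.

V_out ≈ 20.0 V

The load sits in parallel with R_B: R_B‖R_L = (22.0 × 28.9) / (22.0 + 28.9) = 12.49 kΩ.
V_out = 27.4 × 12.49 / (4.58 + 12.49) = 27.4 × 12.49/17.07 = 20.0 V.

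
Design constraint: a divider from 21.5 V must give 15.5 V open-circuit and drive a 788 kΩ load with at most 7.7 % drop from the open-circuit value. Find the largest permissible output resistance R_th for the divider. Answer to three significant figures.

Loading drop = R_th/(R_th + R_L) ≤ 0.0770, so R_th ≤ R_L · ε/(1−ε) = 788 kΩ × 0.0770/0.9230 = 65.7 kΩ.
(Any R1, R2 with R2/(R1+R2) = 0.721 and R1‖R2 ≤ 65.7 kΩ will meet the spec.)

R_th ≤ 65.7 kΩ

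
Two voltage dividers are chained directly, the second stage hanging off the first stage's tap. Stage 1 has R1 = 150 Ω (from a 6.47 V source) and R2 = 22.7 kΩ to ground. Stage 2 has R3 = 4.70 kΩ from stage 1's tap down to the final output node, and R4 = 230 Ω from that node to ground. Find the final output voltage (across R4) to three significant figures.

Stage 2 presents R3+R4 = 4930 Ω as a load on stage 1's tap.
Stage 1's lower leg becomes R2‖(R3+R4) = 4050 Ω, so V_mid = 6.47 × 4050/4200 = 6.239 V.
Stage 2 is itself unloaded: V_out = V_mid × R4/(R3+R4) = 6.239 × 230/4930 = 0.291 V.

V_out ≈ 0.291 V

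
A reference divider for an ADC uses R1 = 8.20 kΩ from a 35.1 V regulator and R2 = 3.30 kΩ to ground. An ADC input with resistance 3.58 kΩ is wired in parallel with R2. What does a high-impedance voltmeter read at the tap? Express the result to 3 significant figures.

V_out ≈ 6.08 V

The load sits in parallel with R2: R2‖R_L = (3.30 × 3.58) / (3.30 + 3.58) = 1.717 kΩ.
V_out = 35.1 × 1.717 / (8.20 + 1.717) = 35.1 × 1.717/9.917 = 6.08 V.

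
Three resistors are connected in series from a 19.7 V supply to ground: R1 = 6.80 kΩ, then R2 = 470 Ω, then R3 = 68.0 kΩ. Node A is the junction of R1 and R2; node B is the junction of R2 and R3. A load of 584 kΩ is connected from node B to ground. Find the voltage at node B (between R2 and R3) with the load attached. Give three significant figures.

V ≈ 17.6 V

At node B, R3 is in parallel with the load: R3‖R_L = 60910 Ω.
Below node A the resistance is R2 + (R3‖R_L) = 61380 Ω, so V_A = 19.7 × 61380/68180 = 17.74 V.
Then V_B = V_A × (R3‖R_L)/(R2 + R3‖R_L) = 17.74 × 60910/61380 = 17.6 V.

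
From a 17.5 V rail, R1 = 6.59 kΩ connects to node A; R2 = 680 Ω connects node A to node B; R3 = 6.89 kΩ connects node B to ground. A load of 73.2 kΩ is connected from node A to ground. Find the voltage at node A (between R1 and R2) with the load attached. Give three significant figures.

V ≈ 8.93 V

Below node A the series string R2+R3 = 7570 Ω sits in parallel with the 73200 Ω load: 6861 Ω.
V_A = 17.5 × 6861/(6590 + 6861) = 8.93 V.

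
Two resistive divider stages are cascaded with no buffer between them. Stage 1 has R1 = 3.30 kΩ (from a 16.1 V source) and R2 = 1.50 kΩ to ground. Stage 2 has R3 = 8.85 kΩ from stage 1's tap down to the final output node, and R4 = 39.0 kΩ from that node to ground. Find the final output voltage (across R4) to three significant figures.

V_out ≈ 4.01 V

Stage 2 presents R3+R4 = 47.85 kΩ as a load on stage 1's tap.
Stage 1's lower leg becomes R2‖(R3+R4) = 1.454 kΩ, so V_mid = 16.1 × 1.454/4.754 = 4.925 V.
Stage 2 is itself unloaded: V_out = V_mid × R4/(R3+R4) = 4.925 × 39.0/47.85 = 4.01 V.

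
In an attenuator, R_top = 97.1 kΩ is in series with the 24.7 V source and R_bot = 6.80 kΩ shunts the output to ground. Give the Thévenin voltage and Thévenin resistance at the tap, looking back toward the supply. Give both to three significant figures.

V_th is the open-circuit tap voltage: 24.7 × 6.80/(97.1 + 6.80) = 1.62 V.
With the supply zeroed, R_top and R_bot appear in parallel from the tap: R_th = R_top‖R_bot = (97.1 × 6.80)/103.9 = 6.35 kΩ.

V_th = 1.62 V, R_th = 6.35 kΩ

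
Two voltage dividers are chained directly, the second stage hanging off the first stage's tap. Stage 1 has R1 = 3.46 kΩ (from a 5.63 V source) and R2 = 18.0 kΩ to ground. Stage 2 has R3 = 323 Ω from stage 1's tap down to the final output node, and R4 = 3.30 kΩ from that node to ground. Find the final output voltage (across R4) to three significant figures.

Stage 2 presents R3+R4 = 3623 Ω as a load on stage 1's tap.
Stage 1's lower leg becomes R2‖(R3+R4) = 3016 Ω, so V_mid = 5.63 × 3016/6476 = 2.622 V.
Stage 2 is itself unloaded: V_out = V_mid × R4/(R3+R4) = 2.622 × 3300/3623 = 2.39 V.

V_out ≈ 2.39 V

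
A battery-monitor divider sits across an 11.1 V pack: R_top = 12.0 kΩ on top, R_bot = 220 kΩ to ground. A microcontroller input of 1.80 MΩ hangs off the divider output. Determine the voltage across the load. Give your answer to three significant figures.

The load sits in parallel with R_bot: R_bot‖R_L = (220 × 1800) / (220 + 1800) = 196.0 kΩ.
V_out = 11.1 × 196.0 / (12.0 + 196.0) = 11.1 × 196.0/208.0 = 10.5 V.
(Unloaded it would have been 10.5 V.)

V_out ≈ 10.5 V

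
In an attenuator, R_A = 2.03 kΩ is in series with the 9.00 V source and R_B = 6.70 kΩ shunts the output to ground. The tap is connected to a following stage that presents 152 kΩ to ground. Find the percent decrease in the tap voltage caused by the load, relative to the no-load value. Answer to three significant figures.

The divider's output (Thévenin) resistance is R_A‖R_B = 1.558 kΩ.
Fractional drop under load = R_th/(R_th + R_L) = 1.558 / (1.558 + 152) = 0.01015.
So the output falls by 1.01 %.

1.01 %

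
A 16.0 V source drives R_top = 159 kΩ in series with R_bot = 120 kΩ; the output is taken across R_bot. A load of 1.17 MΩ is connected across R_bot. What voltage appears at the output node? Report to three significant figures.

The load sits in parallel with R_bot: R_bot‖R_L = (120 × 1170) / (120 + 1170) = 108.8 kΩ.
V_out = 16.0 × 108.8 / (159 + 108.8) = 16.0 × 108.8/267.8 = 6.50 V.

V_out ≈ 6.50 V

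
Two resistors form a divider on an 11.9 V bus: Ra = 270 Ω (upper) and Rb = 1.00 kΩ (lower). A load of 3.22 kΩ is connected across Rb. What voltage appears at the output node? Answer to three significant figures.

The load sits in parallel with Rb: Rb‖R_L = (1000 × 3220) / (1000 + 3220) = 763.0 Ω.
V_out = 11.9 × 763.0 / (270 + 763.0) = 11.9 × 763.0/1033 = 8.79 V.

V_out ≈ 8.79 V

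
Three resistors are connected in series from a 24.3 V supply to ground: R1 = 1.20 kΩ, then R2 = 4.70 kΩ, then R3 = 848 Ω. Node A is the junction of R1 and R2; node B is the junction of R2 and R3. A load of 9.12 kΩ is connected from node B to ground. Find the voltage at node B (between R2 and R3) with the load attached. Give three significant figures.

V ≈ 2.82 V

At node B, R3 is in parallel with the load: R3‖R_L = 775.9 Ω.
Below node A the resistance is R2 + (R3‖R_L) = 5476 Ω, so V_A = 24.3 × 5476/6676 = 19.93 V.
Then V_B = V_A × (R3‖R_L)/(R2 + R3‖R_L) = 19.93 × 775.9/5476 = 2.82 V.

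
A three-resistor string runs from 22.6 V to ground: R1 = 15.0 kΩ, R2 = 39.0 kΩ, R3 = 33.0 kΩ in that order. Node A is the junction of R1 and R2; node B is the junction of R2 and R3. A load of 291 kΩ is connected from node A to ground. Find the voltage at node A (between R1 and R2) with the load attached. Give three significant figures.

V ≈ 17.9 V

Below node A the series string R2+R3 = 72.00 kΩ sits in parallel with the 291 kΩ load: 57.72 kΩ.
V_A = 22.6 × 57.72/(15.0 + 57.72) = 17.9 V.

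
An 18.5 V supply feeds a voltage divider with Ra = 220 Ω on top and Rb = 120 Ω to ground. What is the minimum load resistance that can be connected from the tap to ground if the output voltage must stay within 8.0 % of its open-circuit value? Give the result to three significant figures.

R_L(min) ≈ 893 Ω

Output resistance R_th = Ra‖Rb = (220 × 120)/340.0 = 77.65 Ω.
The fractional drop is R_th/(R_th + R_L); requiring this ≤ 0.0800 gives R_L ≥ R_th(1/0.0800 − 1) = 77.65 × 11.50 = 893 Ω.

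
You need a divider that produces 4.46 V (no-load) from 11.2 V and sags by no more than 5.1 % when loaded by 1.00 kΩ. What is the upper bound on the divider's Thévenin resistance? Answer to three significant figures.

Loading drop = R_th/(R_th + R_L) ≤ 0.0510, so R_th ≤ R_L · ε/(1−ε) = 1.00 kΩ × 0.0510/0.9490 = 53.7 Ω.
(Any R1, R2 with R2/(R1+R2) = 0.398 and R1‖R2 ≤ 53.7 Ω will meet the spec.)

R_th ≤ 53.7 Ω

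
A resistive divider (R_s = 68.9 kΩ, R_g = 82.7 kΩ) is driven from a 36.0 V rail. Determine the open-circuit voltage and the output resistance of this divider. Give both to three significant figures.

V_th is the open-circuit tap voltage: 36.0 × 82.7/(68.9 + 82.7) = 19.6 V.
With the supply zeroed, R_s and R_g appear in parallel from the tap: R_th = R_s‖R_g = (68.9 × 82.7)/151.6 = 37.6 kΩ.

V_th = 19.6 V, R_th = 37.6 kΩ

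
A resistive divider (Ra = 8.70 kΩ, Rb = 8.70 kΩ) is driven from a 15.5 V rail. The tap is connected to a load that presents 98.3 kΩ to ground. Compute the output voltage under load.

V_out ≈ 7.42 V

The load sits in parallel with Rb: Rb‖R_L = (8.70 × 98.3) / (8.70 + 98.3) = 7.993 kΩ.
V_out = 15.5 × 7.993 / (8.70 + 7.993) = 15.5 × 7.993/16.69 = 7.42 V.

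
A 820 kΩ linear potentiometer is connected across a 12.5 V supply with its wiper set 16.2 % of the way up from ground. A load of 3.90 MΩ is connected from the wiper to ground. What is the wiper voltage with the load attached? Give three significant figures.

The wiper splits the pot into (1−α)R = 687.2 kΩ above and αR = 132.8 kΩ below.
Lower section ‖ load = 128.5 kΩ.
V_wiper = 12.5 × 128.5/(687.2 + 128.5) = 1.97 V.

V ≈ 1.97 V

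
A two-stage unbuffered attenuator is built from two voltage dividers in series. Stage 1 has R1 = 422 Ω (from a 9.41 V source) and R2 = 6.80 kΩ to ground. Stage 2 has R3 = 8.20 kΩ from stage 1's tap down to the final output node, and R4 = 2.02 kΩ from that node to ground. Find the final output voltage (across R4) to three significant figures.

Stage 2 presents R3+R4 = 10220 Ω as a load on stage 1's tap.
Stage 1's lower leg becomes R2‖(R3+R4) = 4083 Ω, so V_mid = 9.41 × 4083/4505 = 8.529 V.
Stage 2 is itself unloaded: V_out = V_mid × R4/(R3+R4) = 8.529 × 2020/10220 = 1.69 V.

V_out ≈ 1.69 V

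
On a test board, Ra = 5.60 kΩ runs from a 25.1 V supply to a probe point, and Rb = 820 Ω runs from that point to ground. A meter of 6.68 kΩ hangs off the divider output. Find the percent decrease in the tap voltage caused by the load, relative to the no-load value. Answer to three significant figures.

9.67 %

Unloaded V = 25.1 × 820/6420 = 3.2059 V.
Loaded: Rb‖R_L = 730.3 Ω, giving V = 25.1 × 730.3/6330 = 2.8958 V.
Drop = (3.2059 − 2.8958) / 3.2059 = 9.67 %.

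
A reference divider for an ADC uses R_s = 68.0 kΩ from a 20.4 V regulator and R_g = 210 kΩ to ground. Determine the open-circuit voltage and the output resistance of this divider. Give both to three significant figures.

V_th = 15.4 V, R_th = 51.4 kΩ

V_th is the open-circuit tap voltage: 20.4 × 210/(68.0 + 210) = 15.4 V.
With the supply zeroed, R_s and R_g appear in parallel from the tap: R_th = R_s‖R_g = (68.0 × 210)/278.0 = 51.4 kΩ.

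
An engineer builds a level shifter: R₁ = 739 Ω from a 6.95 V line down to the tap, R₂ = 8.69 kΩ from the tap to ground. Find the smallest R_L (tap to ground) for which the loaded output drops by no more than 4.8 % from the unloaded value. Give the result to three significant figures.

Output resistance R_th = R₁‖R₂ = (739 × 8690)/9429 = 681.1 Ω.
The fractional drop is R_th/(R_th + R_L); requiring this ≤ 0.0480 gives R_L ≥ R_th(1/0.0480 − 1) = 681.1 × 19.83 = 13.5 kΩ.

R_L(min) ≈ 13.5 kΩ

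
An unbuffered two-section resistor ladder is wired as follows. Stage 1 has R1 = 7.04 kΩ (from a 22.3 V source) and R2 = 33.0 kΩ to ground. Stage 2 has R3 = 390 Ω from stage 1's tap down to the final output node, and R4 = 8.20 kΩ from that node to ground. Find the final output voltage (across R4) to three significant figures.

Stage 2 presents R3+R4 = 8590 Ω as a load on stage 1's tap.
Stage 1's lower leg becomes R2‖(R3+R4) = 6816 Ω, so V_mid = 22.3 × 6816/13860 = 10.97 V.
Stage 2 is itself unloaded: V_out = V_mid × R4/(R3+R4) = 10.97 × 8200/8590 = 10.5 V.

V_out ≈ 10.5 V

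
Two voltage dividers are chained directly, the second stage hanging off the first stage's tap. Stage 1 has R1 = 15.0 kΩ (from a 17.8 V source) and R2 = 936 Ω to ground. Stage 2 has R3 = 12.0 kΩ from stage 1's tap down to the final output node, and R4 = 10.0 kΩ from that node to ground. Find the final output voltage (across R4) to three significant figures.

Stage 2 presents R3+R4 = 22000 Ω as a load on stage 1's tap.
Stage 1's lower leg becomes R2‖(R3+R4) = 897.8 Ω, so V_mid = 17.8 × 897.8/15900 = 1.005 V.
Stage 2 is itself unloaded: V_out = V_mid × R4/(R3+R4) = 1.005 × 10000/22000 = 0.457 V.

V_out ≈ 0.457 V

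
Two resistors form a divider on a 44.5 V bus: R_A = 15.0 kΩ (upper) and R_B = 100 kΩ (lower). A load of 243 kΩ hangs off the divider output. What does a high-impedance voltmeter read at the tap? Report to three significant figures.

V_out ≈ 36.7 V

The load sits in parallel with R_B: R_B‖R_L = (100 × 243) / (100 + 243) = 70.85 kΩ.
V_out = 44.5 × 70.85 / (15.0 + 70.85) = 44.5 × 70.85/85.85 = 36.7 V.
(Unloaded it would have been 38.7 V.)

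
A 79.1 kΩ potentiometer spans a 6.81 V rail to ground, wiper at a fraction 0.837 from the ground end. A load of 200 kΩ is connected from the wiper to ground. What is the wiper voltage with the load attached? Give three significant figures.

The wiper splits the pot into (1−α)R = 12.89 kΩ above and αR = 66.21 kΩ below.
Lower section ‖ load = 49.74 kΩ.
V_wiper = 6.81 × 49.74/(12.89 + 49.74) = 5.41 V.

V ≈ 5.41 V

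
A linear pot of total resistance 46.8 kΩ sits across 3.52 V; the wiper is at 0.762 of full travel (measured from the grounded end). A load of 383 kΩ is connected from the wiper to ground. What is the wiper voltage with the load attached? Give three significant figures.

The wiper splits the pot into (1−α)R = 11.14 kΩ above and αR = 35.66 kΩ below.
Lower section ‖ load = 32.62 kΩ.
V_wiper = 3.52 × 32.62/(11.14 + 32.62) = 2.62 V.

V ≈ 2.62 V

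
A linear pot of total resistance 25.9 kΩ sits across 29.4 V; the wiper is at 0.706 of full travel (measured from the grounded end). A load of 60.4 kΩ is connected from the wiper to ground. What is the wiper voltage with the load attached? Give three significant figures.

The wiper splits the pot into (1−α)R = 7.615 kΩ above and αR = 18.29 kΩ below.
Lower section ‖ load = 14.04 kΩ.
V_wiper = 29.4 × 14.04/(7.615 + 14.04) = 19.1 V.

V ≈ 19.1 V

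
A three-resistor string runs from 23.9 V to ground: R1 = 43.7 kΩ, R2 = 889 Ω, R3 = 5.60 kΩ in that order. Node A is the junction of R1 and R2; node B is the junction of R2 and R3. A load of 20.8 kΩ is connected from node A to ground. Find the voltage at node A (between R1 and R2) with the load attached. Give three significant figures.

Below node A the series string R2+R3 = 6489 Ω sits in parallel with the 20800 Ω load: 4946 Ω.
V_A = 23.9 × 4946/(43700 + 4946) = 2.43 V.

V ≈ 2.43 V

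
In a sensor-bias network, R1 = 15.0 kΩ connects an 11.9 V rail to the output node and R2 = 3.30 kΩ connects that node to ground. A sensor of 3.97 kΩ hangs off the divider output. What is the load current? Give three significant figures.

R2‖R_L = 1.802 kΩ; V_out = 11.9 × 1.802/16.80 = 1.276 V.
I_L = V_out / R_L = 1.276 / 3.97 kΩ = 0.321 mA.

I_L ≈ 0.321 mA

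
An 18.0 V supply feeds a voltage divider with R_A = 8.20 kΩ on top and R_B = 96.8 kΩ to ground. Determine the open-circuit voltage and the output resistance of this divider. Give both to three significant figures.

V_th = 16.6 V, R_th = 7.56 kΩ

V_th is the open-circuit tap voltage: 18.0 × 96.8/(8.20 + 96.8) = 16.6 V.
With the supply zeroed, R_A and R_B appear in parallel from the tap: R_th = R_A‖R_B = (8.20 × 96.8)/105.0 = 7.56 kΩ.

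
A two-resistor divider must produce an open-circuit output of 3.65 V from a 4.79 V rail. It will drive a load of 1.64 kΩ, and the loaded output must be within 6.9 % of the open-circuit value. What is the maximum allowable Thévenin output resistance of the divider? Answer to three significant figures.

R_th ≤ 122 Ω

Loading drop = R_th/(R_th + R_L) ≤ 0.0690, so R_th ≤ R_L · ε/(1−ε) = 1.64 kΩ × 0.0690/0.9310 = 122 Ω.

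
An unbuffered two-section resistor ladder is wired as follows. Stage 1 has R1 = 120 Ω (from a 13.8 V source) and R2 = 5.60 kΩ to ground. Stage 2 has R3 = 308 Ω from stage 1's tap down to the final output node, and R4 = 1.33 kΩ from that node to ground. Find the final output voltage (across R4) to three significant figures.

V_out ≈ 10.2 V

Stage 2 presents R3+R4 = 1638 Ω as a load on stage 1's tap.
Stage 1's lower leg becomes R2‖(R3+R4) = 1267 Ω, so V_mid = 13.8 × 1267/1387 = 12.61 V.
Stage 2 is itself unloaded: V_out = V_mid × R4/(R3+R4) = 12.61 × 1330/1638 = 10.2 V.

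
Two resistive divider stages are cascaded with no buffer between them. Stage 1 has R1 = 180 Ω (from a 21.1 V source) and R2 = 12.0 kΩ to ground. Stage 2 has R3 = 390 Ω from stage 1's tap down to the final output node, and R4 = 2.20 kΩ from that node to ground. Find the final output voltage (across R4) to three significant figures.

Stage 2 presents R3+R4 = 2590 Ω as a load on stage 1's tap.
Stage 1's lower leg becomes R2‖(R3+R4) = 2130 Ω, so V_mid = 21.1 × 2130/2310 = 19.46 V.
Stage 2 is itself unloaded: V_out = V_mid × R4/(R3+R4) = 19.46 × 2200/2590 = 16.5 V.

V_out ≈ 16.5 V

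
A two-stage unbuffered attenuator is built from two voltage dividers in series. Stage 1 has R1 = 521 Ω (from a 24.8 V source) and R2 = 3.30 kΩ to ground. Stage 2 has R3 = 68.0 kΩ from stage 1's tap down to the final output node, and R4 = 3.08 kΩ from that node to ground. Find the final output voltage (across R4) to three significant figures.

Stage 2 presents R3+R4 = 71080 Ω as a load on stage 1's tap.
Stage 1's lower leg becomes R2‖(R3+R4) = 3154 Ω, so V_mid = 24.8 × 3154/3675 = 21.28 V.
Stage 2 is itself unloaded: V_out = V_mid × R4/(R3+R4) = 21.28 × 3080/71080 = 0.922 V.

V_out ≈ 0.922 V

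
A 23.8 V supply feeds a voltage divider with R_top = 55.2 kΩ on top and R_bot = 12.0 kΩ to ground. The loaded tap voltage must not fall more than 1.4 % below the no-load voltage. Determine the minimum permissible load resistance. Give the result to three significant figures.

R_L(min) ≈ 694 kΩ

Output resistance R_th = R_top‖R_bot = (55.2 × 12.0)/67.20 = 9.857 kΩ.
The fractional drop is R_th/(R_th + R_L); requiring this ≤ 0.0140 gives R_L ≥ R_th(1/0.0140 − 1) = 9.857 × 70.43 = 694 kΩ.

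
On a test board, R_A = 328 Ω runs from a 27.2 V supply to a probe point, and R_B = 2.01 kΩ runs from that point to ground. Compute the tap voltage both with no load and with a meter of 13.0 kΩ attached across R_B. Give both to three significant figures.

Open-circuit: V = 27.2 × 2010/(328 + 2010) = 23.4 V.
With the load, R_B becomes R_B‖R_L = 1741 Ω, so V = 27.2 × 1741/2069 = 22.9 V.

Unloaded: 23.4 V; loaded: 22.9 V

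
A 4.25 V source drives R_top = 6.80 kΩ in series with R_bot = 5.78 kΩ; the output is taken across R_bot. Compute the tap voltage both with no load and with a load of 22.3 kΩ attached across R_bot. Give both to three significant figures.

Unloaded: 1.95 V; loaded: 1.71 V

Open-circuit: V = 4.25 × 5.78/(6.80 + 5.78) = 1.95 V.
With the load, R_bot becomes R_bot‖R_L = 4.590 kΩ, so V = 4.25 × 4.590/11.39 = 1.71 V.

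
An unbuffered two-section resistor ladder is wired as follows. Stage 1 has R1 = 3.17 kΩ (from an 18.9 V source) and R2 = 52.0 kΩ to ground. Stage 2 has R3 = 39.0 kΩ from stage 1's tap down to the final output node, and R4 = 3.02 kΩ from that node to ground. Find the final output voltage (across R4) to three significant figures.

V_out ≈ 1.20 V

Stage 2 presents R3+R4 = 42.02 kΩ as a load on stage 1's tap.
Stage 1's lower leg becomes R2‖(R3+R4) = 23.24 kΩ, so V_mid = 18.9 × 23.24/26.41 = 16.63 V.
Stage 2 is itself unloaded: V_out = V_mid × R4/(R3+R4) = 16.63 × 3.02/42.02 = 1.20 V.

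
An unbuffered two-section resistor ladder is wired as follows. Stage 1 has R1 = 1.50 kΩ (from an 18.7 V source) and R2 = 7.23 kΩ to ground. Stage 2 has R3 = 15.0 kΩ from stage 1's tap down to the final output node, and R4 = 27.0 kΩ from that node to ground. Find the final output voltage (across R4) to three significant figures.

Stage 2 presents R3+R4 = 42.00 kΩ as a load on stage 1's tap.
Stage 1's lower leg becomes R2‖(R3+R4) = 6.168 kΩ, so V_mid = 18.7 × 6.168/7.668 = 15.04 V.
Stage 2 is itself unloaded: V_out = V_mid × R4/(R3+R4) = 15.04 × 27.0/42.00 = 9.67 V.

V_out ≈ 9.67 V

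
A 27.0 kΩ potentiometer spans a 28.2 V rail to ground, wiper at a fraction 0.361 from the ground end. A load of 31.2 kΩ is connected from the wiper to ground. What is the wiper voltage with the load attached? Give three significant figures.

The wiper splits the pot into (1−α)R = 17.25 kΩ above and αR = 9.747 kΩ below.
Lower section ‖ load = 7.427 kΩ.
V_wiper = 28.2 × 7.427/(17.25 + 7.427) = 8.49 V.

V ≈ 8.49 V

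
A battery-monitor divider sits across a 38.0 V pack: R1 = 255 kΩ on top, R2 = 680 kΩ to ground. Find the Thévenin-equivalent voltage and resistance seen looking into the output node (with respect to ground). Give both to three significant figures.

V_th is the open-circuit tap voltage: 38.0 × 680/(255 + 680) = 27.6 V.
With the supply zeroed, R1 and R2 appear in parallel from the tap: R_th = R1‖R2 = (255 × 680)/935.0 = 185 kΩ.

V_th = 27.6 V, R_th = 185 kΩ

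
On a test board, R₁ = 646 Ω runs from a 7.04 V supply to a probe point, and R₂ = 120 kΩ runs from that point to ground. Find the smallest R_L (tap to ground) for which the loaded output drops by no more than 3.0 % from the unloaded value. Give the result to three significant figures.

R_L(min) ≈ 20.8 kΩ

Output resistance R_th = R₁‖R₂ = (646 × 120000)/120600 = 642.5 Ω.
The fractional drop is R_th/(R_th + R_L); requiring this ≤ 0.0300 gives R_L ≥ R_th(1/0.0300 − 1) = 642.5 × 32.33 = 20.8 kΩ.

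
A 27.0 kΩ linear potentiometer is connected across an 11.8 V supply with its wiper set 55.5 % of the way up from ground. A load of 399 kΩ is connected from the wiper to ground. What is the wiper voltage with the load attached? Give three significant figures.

V ≈ 6.44 V

The wiper splits the pot into (1−α)R = 12.01 kΩ above and αR = 14.99 kΩ below.
Lower section ‖ load = 14.44 kΩ.
V_wiper = 11.8 × 14.44/(12.01 + 14.44) = 6.44 V.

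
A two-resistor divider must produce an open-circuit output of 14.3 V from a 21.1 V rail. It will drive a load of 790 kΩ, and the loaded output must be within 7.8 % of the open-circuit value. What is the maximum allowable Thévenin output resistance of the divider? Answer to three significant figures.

Loading drop = R_th/(R_th + R_L) ≤ 0.0780, so R_th ≤ R_L · ε/(1−ε) = 790 kΩ × 0.0780/0.9220 = 66.8 kΩ.

R_th ≤ 66.8 kΩ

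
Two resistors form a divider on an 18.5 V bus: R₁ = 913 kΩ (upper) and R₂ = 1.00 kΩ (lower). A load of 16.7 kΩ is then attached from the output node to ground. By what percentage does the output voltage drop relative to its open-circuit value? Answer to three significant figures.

5.64 %

The divider's output (Thévenin) resistance is R₁‖R₂ = 0.9989 kΩ.
Fractional drop under load = R_th/(R_th + R_L) = 0.9989 / (0.9989 + 16.7) = 0.05644.
So the output falls by 5.64 %.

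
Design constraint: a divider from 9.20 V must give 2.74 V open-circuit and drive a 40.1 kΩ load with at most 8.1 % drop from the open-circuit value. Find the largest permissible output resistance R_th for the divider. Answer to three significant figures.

Loading drop = R_th/(R_th + R_L) ≤ 0.0810, so R_th ≤ R_L · ε/(1−ε) = 40.1 kΩ × 0.0810/0.9190 = 3.53 kΩ.

R_th ≤ 3.53 kΩ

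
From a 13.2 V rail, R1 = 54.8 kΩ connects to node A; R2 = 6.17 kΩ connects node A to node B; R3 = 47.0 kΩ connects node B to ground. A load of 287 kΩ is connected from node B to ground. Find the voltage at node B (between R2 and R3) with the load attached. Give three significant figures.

At node B, R3 is in parallel with the load: R3‖R_L = 40.39 kΩ.
Below node A the resistance is R2 + (R3‖R_L) = 46.56 kΩ, so V_A = 13.2 × 46.56/101.4 = 6.063 V.
Then V_B = V_A × (R3‖R_L)/(R2 + R3‖R_L) = 6.063 × 40.39/46.56 = 5.26 V.

V ≈ 5.26 V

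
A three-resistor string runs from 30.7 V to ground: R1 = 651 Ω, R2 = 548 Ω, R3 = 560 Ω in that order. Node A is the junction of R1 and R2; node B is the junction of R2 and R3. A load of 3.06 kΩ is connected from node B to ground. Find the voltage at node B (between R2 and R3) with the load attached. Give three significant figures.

V ≈ 8.69 V

At node B, R3 is in parallel with the load: R3‖R_L = 473.4 Ω.
Below node A the resistance is R2 + (R3‖R_L) = 1021 Ω, so V_A = 30.7 × 1021/1672 = 18.75 V.
Then V_B = V_A × (R3‖R_L)/(R2 + R3‖R_L) = 18.75 × 473.4/1021 = 8.69 V.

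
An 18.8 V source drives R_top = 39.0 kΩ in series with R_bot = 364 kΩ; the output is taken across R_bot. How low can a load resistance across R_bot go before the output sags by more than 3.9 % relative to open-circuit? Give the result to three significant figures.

R_L(min) ≈ 868 kΩ

Output resistance R_th = R_top‖R_bot = (39.0 × 364)/403.0 = 35.23 kΩ.
The fractional drop is R_th/(R_th + R_L); requiring this ≤ 0.0390 gives R_L ≥ R_th(1/0.0390 − 1) = 35.23 × 24.64 = 868 kΩ.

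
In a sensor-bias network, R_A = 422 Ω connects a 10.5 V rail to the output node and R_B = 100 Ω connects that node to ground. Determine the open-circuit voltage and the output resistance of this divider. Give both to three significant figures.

V_th is the open-circuit tap voltage: 10.5 × 100/(422 + 100) = 2.01 V.
With the supply zeroed, R_A and R_B appear in parallel from the tap: R_th = R_A‖R_B = (422 × 100)/522.0 = 80.8 Ω.

V_th = 2.01 V, R_th = 80.8 Ω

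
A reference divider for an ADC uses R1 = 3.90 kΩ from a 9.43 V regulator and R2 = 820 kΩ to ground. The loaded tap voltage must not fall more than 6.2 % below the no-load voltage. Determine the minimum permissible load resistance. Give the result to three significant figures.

Output resistance R_th = R1‖R2 = (3.90 × 820)/823.9 = 3.882 kΩ.
The fractional drop is R_th/(R_th + R_L); requiring this ≤ 0.0620 gives R_L ≥ R_th(1/0.0620 − 1) = 3.882 × 15.13 = 58.7 kΩ.

R_L(min) ≈ 58.7 kΩ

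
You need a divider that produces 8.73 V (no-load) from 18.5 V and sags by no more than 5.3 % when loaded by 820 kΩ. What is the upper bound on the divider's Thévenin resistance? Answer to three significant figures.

Loading drop = R_th/(R_th + R_L) ≤ 0.0530, so R_th ≤ R_L · ε/(1−ε) = 820 kΩ × 0.0530/0.9470 = 45.9 kΩ.

R_th ≤ 45.9 kΩ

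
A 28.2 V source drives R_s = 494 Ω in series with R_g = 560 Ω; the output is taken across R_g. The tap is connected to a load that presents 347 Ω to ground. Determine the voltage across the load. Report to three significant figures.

The load sits in parallel with R_g: R_g‖R_L = (560 × 347) / (560 + 347) = 214.2 Ω.
V_out = 28.2 × 214.2 / (494 + 214.2) = 28.2 × 214.2/708.2 = 8.53 V.

V_out ≈ 8.53 V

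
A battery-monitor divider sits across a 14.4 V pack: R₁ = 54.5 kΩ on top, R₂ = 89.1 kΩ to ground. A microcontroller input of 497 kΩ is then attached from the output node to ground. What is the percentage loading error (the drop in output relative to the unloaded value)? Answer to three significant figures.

6.37 %

The divider's output (Thévenin) resistance is R₁‖R₂ = 33.82 kΩ.
Fractional drop under load = R_th/(R_th + R_L) = 33.82 / (33.82 + 497) = 0.06371.
So the output falls by 6.37 %.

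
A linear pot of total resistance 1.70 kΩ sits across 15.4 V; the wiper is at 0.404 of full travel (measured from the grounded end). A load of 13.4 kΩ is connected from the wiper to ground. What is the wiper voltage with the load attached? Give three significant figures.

The wiper splits the pot into (1−α)R = 1013 Ω above and αR = 686.8 Ω below.
Lower section ‖ load = 653.3 Ω.
V_wiper = 15.4 × 653.3/(1013 + 653.3) = 6.04 V.

V ≈ 6.04 V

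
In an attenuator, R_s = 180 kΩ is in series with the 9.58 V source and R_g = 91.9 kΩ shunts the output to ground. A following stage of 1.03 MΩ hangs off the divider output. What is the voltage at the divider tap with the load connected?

V_out ≈ 3.06 V

The load sits in parallel with R_g: R_g‖R_L = (91.9 × 1030) / (91.9 + 1030) = 84.37 kΩ.
V_out = 9.58 × 84.37 / (180 + 84.37) = 9.58 × 84.37/264.4 = 3.06 V.
(Unloaded it would have been 3.24 V.)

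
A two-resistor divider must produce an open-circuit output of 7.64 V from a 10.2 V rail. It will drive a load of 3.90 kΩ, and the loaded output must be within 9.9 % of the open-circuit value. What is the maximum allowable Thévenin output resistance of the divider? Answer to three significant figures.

R_th ≤ 429 Ω

Loading drop = R_th/(R_th + R_L) ≤ 0.0990, so R_th ≤ R_L · ε/(1−ε) = 3.90 kΩ × 0.0990/0.9010 = 429 Ω.
(Any R1, R2 with R2/(R1+R2) = 0.749 and R1‖R2 ≤ 429 Ω will meet the spec.)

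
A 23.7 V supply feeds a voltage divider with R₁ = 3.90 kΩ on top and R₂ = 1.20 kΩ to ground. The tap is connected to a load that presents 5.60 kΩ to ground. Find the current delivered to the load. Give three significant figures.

I_L ≈ 0.856 mA

R₂‖R_L = 0.9882 kΩ; V_out = 23.7 × 0.9882/4.888 = 4.791 V.
I_L = V_out / R_L = 4.791 / 5.60 kΩ = 0.856 mA.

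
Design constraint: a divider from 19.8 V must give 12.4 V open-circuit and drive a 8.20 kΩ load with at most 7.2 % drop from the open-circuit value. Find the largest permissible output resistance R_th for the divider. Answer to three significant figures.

R_th ≤ 636 Ω

Loading drop = R_th/(R_th + R_L) ≤ 0.0720, so R_th ≤ R_L · ε/(1−ε) = 8.20 kΩ × 0.0720/0.9280 = 636 Ω.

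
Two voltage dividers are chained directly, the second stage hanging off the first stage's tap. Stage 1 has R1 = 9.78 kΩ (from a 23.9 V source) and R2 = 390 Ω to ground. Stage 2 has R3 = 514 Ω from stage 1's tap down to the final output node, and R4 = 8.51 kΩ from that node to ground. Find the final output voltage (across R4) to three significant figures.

V_out ≈ 0.830 V

Stage 2 presents R3+R4 = 9024 Ω as a load on stage 1's tap.
Stage 1's lower leg becomes R2‖(R3+R4) = 373.8 Ω, so V_mid = 23.9 × 373.8/10150 = 0.8799 V.
Stage 2 is itself unloaded: V_out = V_mid × R4/(R3+R4) = 0.8799 × 8510/9024 = 0.830 V.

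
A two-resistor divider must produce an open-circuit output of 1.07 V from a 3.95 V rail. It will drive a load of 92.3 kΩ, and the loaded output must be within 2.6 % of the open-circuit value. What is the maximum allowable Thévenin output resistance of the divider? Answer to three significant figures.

Loading drop = R_th/(R_th + R_L) ≤ 0.0260, so R_th ≤ R_L · ε/(1−ε) = 92.3 kΩ × 0.0260/0.9740 = 2.46 kΩ.

R_th ≤ 2.46 kΩ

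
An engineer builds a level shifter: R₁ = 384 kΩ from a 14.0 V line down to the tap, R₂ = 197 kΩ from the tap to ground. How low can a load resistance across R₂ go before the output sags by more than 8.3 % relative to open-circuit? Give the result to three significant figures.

Output resistance R_th = R₁‖R₂ = (384 × 197)/581.0 = 130.2 kΩ.
The fractional drop is R_th/(R_th + R_L); requiring this ≤ 0.0830 gives R_L ≥ R_th(1/0.0830 − 1) = 130.2 × 11.05 = 1.44 MΩ.

R_L(min) ≈ 1.44 MΩ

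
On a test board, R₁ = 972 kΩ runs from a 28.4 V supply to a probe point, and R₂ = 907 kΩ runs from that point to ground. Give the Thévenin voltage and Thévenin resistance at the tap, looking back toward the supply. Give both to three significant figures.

V_th = 13.7 V, R_th = 469 kΩ

V_th is the open-circuit tap voltage: 28.4 × 907/(972 + 907) = 13.7 V.
With the supply zeroed, R₁ and R₂ appear in parallel from the tap: R_th = R₁‖R₂ = (972 × 907)/1879 = 469 kΩ.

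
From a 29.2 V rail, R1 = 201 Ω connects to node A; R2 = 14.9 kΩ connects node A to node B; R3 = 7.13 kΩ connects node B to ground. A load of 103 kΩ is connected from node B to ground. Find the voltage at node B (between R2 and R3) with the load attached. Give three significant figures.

At node B, R3 is in parallel with the load: R3‖R_L = 6668 Ω.
Below node A the resistance is R2 + (R3‖R_L) = 21570 Ω, so V_A = 29.2 × 21570/21770 = 28.93 V.
Then V_B = V_A × (R3‖R_L)/(R2 + R3‖R_L) = 28.93 × 6668/21570 = 8.94 V.

V ≈ 8.94 V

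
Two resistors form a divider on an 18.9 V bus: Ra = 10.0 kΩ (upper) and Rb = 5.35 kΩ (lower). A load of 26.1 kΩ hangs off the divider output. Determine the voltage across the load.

The load sits in parallel with Rb: Rb‖R_L = (5.35 × 26.1) / (5.35 + 26.1) = 4.440 kΩ.
V_out = 18.9 × 4.440 / (10.0 + 4.440) = 18.9 × 4.440/14.44 = 5.81 V.

V_out ≈ 5.81 V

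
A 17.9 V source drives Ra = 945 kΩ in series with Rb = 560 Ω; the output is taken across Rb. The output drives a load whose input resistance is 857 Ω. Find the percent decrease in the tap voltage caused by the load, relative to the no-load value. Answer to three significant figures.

39.5 %

Unloaded V = 17.9 × 560/945600 = 0.01060 V.
Loaded: Rb‖R_L = 338.7 Ω, giving V = 17.9 × 338.7/945300 = 0.006413 V.
Drop = (0.01060 − 0.006413) / 0.01060 = 39.5 %.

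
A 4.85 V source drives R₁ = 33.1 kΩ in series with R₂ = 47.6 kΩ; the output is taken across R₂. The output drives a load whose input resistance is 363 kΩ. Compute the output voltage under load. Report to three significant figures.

The load sits in parallel with R₂: R₂‖R_L = (47.6 × 363) / (47.6 + 363) = 42.08 kΩ.
V_out = 4.85 × 42.08 / (33.1 + 42.08) = 4.85 × 42.08/75.18 = 2.71 V.

V_out ≈ 2.71 V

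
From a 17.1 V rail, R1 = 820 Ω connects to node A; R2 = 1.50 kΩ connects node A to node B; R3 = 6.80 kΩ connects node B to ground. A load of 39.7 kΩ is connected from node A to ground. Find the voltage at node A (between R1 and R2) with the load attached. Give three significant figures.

V ≈ 15.3 V

Below node A the series string R2+R3 = 8300 Ω sits in parallel with the 39700 Ω load: 6865 Ω.
V_A = 17.1 × 6865/(820 + 6865) = 15.3 V.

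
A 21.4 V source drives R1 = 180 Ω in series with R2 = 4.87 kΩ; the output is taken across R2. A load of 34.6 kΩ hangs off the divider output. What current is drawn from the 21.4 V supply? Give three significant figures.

I ≈ 4.81 mA

R2‖R_L = 4269 Ω, so the source sees R1 + R2‖R_L = 4449 Ω.
I = 21.4 V / 4449 Ω = 4.81 mA.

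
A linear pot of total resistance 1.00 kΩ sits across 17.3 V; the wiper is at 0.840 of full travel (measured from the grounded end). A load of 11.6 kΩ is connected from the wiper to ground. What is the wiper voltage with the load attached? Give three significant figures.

The wiper splits the pot into (1−α)R = 160.0 Ω above and αR = 840.0 Ω below.
Lower section ‖ load = 783.3 Ω.
V_wiper = 17.3 × 783.3/(160.0 + 783.3) = 14.4 V.

V ≈ 14.4 V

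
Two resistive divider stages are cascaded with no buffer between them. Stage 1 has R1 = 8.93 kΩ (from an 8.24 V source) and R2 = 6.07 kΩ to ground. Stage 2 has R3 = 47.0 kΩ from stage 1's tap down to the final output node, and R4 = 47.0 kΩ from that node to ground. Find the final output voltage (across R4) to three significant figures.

Stage 2 presents R3+R4 = 94.00 kΩ as a load on stage 1's tap.
Stage 1's lower leg becomes R2‖(R3+R4) = 5.702 kΩ, so V_mid = 8.24 × 5.702/14.63 = 3.211 V.
Stage 2 is itself unloaded: V_out = V_mid × R4/(R3+R4) = 3.211 × 47.0/94.00 = 1.61 V.

V_out ≈ 1.61 V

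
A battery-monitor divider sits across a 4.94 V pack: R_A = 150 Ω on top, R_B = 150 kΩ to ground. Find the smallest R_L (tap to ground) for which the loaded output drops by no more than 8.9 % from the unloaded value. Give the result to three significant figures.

Output resistance R_th = R_A‖R_B = (150 × 150000)/150200 = 149.9 Ω.
The fractional drop is R_th/(R_th + R_L); requiring this ≤ 0.0890 gives R_L ≥ R_th(1/0.0890 − 1) = 149.9 × 10.24 = 1.53 kΩ.

R_L(min) ≈ 1.53 kΩ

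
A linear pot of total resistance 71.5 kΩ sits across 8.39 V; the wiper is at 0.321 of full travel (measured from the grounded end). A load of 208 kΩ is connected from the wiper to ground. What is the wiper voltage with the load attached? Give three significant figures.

The wiper splits the pot into (1−α)R = 48.55 kΩ above and αR = 22.95 kΩ below.
Lower section ‖ load = 20.67 kΩ.
V_wiper = 8.39 × 20.67/(48.55 + 20.67) = 2.51 V.

V ≈ 2.51 V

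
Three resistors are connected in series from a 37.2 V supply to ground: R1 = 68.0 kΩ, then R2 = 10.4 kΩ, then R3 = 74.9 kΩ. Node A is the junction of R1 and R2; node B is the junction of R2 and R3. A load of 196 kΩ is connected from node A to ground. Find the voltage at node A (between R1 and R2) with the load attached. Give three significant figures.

Below node A the series string R2+R3 = 85.30 kΩ sits in parallel with the 196 kΩ load: 59.43 kΩ.
V_A = 37.2 × 59.43/(68.0 + 59.43) = 17.3 V.

V ≈ 17.3 V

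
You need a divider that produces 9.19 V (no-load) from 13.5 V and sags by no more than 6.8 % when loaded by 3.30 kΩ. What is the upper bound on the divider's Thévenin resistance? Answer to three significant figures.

R_th ≤ 241 Ω

Loading drop = R_th/(R_th + R_L) ≤ 0.0680, so R_th ≤ R_L · ε/(1−ε) = 3.30 kΩ × 0.0680/0.9320 = 241 Ω.
(Any R1, R2 with R2/(R1+R2) = 0.681 and R1‖R2 ≤ 241 Ω will meet the spec.)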